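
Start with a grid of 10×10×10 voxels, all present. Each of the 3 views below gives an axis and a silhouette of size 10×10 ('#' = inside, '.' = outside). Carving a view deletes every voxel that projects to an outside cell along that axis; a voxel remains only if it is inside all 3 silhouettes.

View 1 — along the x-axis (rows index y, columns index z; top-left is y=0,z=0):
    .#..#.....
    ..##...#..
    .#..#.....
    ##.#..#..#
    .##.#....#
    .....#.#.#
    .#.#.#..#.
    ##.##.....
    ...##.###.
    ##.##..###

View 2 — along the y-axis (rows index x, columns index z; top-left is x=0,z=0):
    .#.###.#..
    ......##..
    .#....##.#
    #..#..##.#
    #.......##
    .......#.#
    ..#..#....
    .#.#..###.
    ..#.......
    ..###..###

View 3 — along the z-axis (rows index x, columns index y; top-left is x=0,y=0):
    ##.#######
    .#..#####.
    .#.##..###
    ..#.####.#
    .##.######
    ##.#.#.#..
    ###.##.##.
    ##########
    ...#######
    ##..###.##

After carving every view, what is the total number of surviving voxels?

107 voxels

start: 10×10×10 = 1000 voxels
carve view 1 (along x, YZ-mask fill 39/100): 390 voxels remain
carve view 2 (along y, XZ-mask fill 35/100): 138 voxels remain
carve view 3 (along z, XY-mask fill 71/100): 107 voxels remain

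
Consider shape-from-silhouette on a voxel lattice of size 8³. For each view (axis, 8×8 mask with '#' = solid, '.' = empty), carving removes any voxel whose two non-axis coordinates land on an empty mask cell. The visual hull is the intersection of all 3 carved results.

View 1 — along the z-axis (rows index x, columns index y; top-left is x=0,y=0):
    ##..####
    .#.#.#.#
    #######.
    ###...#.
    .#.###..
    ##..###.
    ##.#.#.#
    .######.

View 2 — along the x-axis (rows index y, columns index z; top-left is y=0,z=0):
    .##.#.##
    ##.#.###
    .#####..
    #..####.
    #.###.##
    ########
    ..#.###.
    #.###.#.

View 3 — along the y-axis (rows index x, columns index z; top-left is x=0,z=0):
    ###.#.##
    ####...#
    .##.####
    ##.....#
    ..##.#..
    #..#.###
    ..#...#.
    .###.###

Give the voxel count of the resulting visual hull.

initial block: 8^3 = 512
after view 1 [z-axis, 41 of 64 cells solid] → remaining = 328
after view 2 [x-axis, 44 of 64 cells solid] → remaining = 234
after view 3 [y-axis, 36 of 64 cells solid] → remaining = 137

|visual hull| = 137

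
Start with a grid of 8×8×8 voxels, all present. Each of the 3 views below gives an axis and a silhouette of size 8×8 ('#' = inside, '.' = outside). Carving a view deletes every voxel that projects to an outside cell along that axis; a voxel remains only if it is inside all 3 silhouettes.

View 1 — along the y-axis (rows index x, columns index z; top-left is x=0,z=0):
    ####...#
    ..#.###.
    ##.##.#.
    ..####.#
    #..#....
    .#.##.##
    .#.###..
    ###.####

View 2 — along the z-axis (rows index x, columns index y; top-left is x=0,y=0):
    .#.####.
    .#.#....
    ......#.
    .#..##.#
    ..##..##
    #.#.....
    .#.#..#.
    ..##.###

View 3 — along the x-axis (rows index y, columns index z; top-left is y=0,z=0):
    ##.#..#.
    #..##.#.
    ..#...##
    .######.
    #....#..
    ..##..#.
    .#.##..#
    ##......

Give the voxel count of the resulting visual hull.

remaining voxels: 57

start: 8×8×8 = 512 voxels
V1 y: intersect with XZ mask (37 set) -- 296 left
V2 z: intersect with XY mask (26 set) -- 123 left
V3 x: intersect with YZ mask (28 set) -- 57 left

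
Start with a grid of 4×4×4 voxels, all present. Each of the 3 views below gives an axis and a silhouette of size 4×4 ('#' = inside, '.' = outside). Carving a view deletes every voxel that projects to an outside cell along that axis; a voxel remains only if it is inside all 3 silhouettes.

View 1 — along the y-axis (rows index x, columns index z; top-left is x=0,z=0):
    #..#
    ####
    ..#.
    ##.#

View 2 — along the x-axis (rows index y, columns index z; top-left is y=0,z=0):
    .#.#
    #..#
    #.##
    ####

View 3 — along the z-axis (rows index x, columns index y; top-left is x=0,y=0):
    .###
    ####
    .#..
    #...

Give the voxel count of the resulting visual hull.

full grid |V| = 64
step 1: project along y, AND mask (10/16) → |grid| = 40
step 2: project along x, AND mask (11/16) → |grid| = 29
step 3: project along z, AND mask (9/16) → |grid| = 19

remaining voxels: 19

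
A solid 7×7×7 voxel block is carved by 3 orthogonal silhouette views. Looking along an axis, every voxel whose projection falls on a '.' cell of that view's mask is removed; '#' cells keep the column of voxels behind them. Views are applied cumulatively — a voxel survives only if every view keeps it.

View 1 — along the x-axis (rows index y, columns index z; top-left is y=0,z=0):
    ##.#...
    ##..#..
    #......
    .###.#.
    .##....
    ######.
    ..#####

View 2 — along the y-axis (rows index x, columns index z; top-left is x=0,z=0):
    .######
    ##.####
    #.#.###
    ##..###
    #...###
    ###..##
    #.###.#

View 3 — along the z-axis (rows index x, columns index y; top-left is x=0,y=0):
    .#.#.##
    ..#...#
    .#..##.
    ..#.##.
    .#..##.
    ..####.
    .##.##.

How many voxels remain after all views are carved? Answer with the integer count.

before carving: 343 voxels (7×7×7)
  1. axis=0 (YZ plane), |mask|=24  ⇒  voxels=168
  2. axis=1 (XZ plane), |mask|=36  ⇒  voxels=115
  3. axis=2 (XY plane), |mask|=23  ⇒  voxels=57

voxel count = 57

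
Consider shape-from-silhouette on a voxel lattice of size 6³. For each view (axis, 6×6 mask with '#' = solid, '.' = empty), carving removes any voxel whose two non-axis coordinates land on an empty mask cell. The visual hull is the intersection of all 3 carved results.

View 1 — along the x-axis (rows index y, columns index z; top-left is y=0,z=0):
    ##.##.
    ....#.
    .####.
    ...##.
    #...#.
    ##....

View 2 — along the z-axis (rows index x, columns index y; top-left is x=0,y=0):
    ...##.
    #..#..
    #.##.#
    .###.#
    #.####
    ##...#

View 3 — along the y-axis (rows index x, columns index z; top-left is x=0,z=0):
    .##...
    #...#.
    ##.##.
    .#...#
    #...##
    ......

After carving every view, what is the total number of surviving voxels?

23 voxels

initial block: 6^3 = 216
carve view 1 (along x, YZ-mask fill 15/36): 90 voxels remain
carve view 2 (along z, XY-mask fill 20/36): 52 voxels remain
carve view 3 (along y, XZ-mask fill 13/36): 23 voxels remain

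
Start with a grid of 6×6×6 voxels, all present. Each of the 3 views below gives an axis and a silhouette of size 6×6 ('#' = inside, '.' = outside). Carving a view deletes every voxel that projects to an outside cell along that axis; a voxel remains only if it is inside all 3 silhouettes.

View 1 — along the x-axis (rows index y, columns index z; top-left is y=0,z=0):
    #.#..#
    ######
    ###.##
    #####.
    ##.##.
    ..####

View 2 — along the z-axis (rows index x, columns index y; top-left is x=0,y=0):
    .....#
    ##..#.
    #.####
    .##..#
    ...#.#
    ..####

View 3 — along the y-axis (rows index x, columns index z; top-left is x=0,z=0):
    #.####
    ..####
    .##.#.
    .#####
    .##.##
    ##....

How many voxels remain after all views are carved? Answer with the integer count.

initial block: 6^3 = 216
V1 x: intersect with YZ mask (27 set) -- 162 left
V2 z: intersect with XY mask (18 set) -- 80 left
V3 y: intersect with XZ mask (23 set) -- 48 left

|visual hull| = 48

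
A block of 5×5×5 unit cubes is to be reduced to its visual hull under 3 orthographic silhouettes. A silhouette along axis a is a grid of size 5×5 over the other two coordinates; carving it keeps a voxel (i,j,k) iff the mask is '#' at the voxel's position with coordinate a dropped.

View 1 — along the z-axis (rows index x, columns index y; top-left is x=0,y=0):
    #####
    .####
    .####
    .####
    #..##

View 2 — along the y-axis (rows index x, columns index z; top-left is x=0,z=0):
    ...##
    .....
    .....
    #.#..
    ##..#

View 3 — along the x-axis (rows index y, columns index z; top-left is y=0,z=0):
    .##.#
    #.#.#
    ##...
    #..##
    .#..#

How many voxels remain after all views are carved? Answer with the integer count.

15 voxels

before carving: 125 voxels (5×5×5)
  1. axis=2 (XY plane), |mask|=20  ⇒  voxels=100
  2. axis=1 (XZ plane), |mask|=7  ⇒  voxels=27
  3. axis=0 (YZ plane), |mask|=13  ⇒  voxels=15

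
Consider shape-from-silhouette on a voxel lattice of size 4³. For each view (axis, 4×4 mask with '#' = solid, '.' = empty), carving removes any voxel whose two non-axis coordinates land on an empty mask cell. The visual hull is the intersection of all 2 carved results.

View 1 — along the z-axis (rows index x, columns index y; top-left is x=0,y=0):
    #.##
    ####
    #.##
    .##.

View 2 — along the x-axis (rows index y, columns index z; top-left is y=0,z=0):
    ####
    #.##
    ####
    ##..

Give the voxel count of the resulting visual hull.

before carving: 64 voxels (4×4×4)
  1. axis=2 (XY plane), |mask|=12  ⇒  voxels=48
  2. axis=0 (YZ plane), |mask|=13  ⇒  voxels=40

|visual hull| = 40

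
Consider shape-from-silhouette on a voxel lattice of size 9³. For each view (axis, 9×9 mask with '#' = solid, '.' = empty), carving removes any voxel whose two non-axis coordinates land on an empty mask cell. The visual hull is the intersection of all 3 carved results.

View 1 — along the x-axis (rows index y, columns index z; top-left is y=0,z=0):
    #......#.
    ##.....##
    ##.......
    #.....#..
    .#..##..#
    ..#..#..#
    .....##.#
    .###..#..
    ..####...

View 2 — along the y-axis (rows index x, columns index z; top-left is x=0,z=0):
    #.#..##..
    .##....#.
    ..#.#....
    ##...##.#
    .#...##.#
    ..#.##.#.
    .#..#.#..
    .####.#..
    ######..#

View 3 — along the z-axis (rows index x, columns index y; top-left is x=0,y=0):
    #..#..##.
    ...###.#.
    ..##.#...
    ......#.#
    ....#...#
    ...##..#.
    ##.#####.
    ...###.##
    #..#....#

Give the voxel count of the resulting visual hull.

start: 9×9×9 = 729 voxels
[1] x-view keeps 28 columns → grid now 252
[2] y-view keeps 37 columns → grid now 119
[3] z-view keeps 33 columns → grid now 47

|visual hull| = 47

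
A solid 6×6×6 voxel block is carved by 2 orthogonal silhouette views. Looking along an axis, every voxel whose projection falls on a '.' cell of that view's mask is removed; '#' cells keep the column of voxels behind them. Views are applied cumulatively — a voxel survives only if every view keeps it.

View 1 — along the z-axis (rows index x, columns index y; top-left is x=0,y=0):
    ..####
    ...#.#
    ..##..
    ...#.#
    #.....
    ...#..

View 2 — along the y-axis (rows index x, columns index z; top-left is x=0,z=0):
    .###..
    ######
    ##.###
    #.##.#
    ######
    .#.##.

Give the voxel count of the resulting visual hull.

voxel count = 51

start: 6×6×6 = 216 voxels
carve view 1 (along z, XY-mask fill 12/36): 72 voxels remain
carve view 2 (along y, XZ-mask fill 27/36): 51 voxels remain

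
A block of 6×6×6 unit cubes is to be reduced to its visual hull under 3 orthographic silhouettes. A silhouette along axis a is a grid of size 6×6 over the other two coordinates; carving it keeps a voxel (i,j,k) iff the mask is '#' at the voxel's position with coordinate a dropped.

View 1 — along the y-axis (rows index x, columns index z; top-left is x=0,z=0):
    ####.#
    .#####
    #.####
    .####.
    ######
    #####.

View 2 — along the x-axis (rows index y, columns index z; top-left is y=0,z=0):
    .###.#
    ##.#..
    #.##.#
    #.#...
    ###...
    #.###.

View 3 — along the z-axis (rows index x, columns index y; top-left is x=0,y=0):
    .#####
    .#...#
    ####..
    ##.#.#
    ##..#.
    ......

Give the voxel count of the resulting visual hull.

|visual hull| = 50

start: 6×6×6 = 216 voxels
after view 1 [y-axis, 30 of 36 cells solid] → remaining = 180
after view 2 [x-axis, 20 of 36 cells solid] → remaining = 102
after view 3 [z-axis, 18 of 36 cells solid] → remaining = 50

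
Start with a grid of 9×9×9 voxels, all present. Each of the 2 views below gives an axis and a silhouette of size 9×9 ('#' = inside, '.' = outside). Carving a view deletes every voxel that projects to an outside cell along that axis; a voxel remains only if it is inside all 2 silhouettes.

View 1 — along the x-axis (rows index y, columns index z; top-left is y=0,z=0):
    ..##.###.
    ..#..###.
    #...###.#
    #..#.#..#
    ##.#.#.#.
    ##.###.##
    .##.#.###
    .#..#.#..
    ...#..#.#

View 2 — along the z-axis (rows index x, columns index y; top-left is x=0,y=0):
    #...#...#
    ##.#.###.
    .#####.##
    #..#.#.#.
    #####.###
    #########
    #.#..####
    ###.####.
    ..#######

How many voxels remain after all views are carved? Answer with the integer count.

start: 9×9×9 = 729 voxels
after view 1 [x-axis, 42 of 81 cells solid] → remaining = 378
after view 2 [z-axis, 57 of 81 cells solid] → remaining = 266

|visual hull| = 266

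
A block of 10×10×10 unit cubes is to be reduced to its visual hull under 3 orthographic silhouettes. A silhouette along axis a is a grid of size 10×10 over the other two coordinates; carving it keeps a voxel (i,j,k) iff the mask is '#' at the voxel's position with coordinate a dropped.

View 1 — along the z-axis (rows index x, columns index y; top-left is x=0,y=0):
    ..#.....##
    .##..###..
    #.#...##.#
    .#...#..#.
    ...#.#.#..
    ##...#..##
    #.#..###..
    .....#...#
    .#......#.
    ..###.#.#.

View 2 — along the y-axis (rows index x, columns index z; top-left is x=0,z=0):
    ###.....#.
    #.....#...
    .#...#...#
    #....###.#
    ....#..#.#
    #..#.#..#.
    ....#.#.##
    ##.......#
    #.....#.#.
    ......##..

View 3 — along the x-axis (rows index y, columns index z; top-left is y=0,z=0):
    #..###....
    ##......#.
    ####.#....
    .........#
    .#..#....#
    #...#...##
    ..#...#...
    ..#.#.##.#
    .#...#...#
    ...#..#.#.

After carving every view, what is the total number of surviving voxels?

before carving: 1000 voxels (10×10×10)
after view 1 [z-axis, 38 of 100 cells solid] → remaining = 380
after view 2 [y-axis, 33 of 100 cells solid] → remaining = 123
after view 3 [x-axis, 33 of 100 cells solid] → remaining = 48

|visual hull| = 48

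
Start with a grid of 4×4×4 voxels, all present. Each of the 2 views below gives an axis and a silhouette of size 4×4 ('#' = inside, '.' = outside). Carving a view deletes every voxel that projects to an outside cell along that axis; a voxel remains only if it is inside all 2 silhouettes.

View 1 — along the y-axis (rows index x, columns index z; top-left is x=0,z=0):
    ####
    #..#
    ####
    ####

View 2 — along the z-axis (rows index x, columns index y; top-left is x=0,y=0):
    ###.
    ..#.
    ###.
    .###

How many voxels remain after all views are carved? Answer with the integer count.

start: 4×4×4 = 64 voxels
  1. axis=1 (XZ plane), |mask|=14  ⇒  voxels=56
  2. axis=2 (XY plane), |mask|=10  ⇒  voxels=38

|visual hull| = 38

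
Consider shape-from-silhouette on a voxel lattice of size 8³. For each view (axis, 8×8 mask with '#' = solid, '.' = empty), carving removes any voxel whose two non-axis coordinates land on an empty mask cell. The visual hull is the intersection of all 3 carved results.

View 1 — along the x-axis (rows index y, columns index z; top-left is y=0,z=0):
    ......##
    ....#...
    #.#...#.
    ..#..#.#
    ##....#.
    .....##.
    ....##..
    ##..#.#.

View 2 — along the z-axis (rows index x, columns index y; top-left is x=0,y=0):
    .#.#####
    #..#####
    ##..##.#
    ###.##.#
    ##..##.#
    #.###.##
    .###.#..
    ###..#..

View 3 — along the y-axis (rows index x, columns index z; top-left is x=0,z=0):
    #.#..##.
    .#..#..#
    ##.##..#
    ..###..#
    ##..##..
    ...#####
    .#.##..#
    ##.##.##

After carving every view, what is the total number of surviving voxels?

remaining voxels: 51

before carving: 512 voxels (8×8×8)
after view 1 [x-axis, 20 of 64 cells solid] → remaining = 160
after view 2 [z-axis, 42 of 64 cells solid] → remaining = 104
after view 3 [y-axis, 35 of 64 cells solid] → remaining = 51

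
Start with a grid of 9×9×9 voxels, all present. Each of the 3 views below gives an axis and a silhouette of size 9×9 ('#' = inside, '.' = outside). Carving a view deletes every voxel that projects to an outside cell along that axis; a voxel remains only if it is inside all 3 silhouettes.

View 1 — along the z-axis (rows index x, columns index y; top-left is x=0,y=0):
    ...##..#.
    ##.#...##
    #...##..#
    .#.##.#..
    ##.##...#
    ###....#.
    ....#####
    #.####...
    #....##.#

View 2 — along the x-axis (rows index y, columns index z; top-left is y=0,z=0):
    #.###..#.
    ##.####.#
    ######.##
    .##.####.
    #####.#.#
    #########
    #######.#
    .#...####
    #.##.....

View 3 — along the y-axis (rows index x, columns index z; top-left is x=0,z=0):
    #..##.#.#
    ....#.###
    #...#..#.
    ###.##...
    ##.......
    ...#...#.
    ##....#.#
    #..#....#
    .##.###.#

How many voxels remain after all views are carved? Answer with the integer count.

initial block: 9^3 = 729
[1] z-view keeps 39 columns → grid now 351
[2] x-view keeps 58 columns → grid now 241
[3] y-view keeps 34 columns → grid now 101

voxel count = 101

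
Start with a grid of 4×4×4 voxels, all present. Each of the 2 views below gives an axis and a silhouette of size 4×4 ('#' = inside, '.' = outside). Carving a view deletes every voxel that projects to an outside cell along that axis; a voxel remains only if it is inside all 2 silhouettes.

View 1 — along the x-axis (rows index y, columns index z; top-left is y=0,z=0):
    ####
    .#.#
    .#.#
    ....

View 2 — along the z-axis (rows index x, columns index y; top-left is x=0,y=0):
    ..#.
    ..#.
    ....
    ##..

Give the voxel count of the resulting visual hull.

start: 4×4×4 = 64 voxels
V1 x: intersect with YZ mask (8 set) -- 32 left
V2 z: intersect with XY mask (4 set) -- 10 left

remaining voxels: 10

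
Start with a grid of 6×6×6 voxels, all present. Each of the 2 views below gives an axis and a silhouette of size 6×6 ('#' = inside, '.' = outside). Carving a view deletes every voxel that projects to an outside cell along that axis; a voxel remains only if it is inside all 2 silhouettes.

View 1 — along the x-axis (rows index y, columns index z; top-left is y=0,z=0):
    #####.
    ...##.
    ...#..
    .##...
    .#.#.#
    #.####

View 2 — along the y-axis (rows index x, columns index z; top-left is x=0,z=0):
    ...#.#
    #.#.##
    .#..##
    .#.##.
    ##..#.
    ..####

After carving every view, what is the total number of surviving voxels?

initial block: 6^3 = 216
step 1: project along x, AND mask (18/36) → |grid| = 108
step 2: project along y, AND mask (19/36) → |grid| = 57

|visual hull| = 57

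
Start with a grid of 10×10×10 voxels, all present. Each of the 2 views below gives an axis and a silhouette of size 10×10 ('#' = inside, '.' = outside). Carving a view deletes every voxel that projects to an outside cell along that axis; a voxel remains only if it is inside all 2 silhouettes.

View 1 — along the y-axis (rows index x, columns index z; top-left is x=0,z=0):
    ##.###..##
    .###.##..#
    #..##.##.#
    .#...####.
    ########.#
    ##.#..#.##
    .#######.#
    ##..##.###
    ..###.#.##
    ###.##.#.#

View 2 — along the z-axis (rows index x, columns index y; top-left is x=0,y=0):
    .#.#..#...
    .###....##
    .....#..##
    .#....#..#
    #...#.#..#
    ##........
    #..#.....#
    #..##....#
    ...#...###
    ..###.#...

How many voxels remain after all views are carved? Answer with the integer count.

remaining voxels: 236

before carving: 1000 voxels (10×10×10)
  1. axis=1 (XZ plane), |mask|=67  ⇒  voxels=670
  2. axis=2 (XY plane), |mask|=35  ⇒  voxels=236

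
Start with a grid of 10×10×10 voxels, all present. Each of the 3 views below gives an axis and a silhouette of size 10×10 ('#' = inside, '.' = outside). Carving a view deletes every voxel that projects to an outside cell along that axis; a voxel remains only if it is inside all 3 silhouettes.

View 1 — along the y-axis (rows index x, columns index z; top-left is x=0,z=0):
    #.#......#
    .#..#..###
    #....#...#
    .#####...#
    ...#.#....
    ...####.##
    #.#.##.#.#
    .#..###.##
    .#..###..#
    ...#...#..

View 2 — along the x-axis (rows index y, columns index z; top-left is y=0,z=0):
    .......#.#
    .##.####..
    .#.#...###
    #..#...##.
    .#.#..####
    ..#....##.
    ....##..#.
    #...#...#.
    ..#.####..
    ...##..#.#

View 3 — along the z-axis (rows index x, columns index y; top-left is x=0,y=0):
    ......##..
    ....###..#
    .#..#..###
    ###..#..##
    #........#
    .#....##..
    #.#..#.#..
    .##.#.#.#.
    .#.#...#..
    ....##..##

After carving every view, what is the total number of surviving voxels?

|visual hull| = 77

full grid |V| = 1000
step 1: project along y, AND mask (44/100) → |grid| = 440
step 2: project along x, AND mask (41/100) → |grid| = 177
step 3: project along z, AND mask (38/100) → |grid| = 77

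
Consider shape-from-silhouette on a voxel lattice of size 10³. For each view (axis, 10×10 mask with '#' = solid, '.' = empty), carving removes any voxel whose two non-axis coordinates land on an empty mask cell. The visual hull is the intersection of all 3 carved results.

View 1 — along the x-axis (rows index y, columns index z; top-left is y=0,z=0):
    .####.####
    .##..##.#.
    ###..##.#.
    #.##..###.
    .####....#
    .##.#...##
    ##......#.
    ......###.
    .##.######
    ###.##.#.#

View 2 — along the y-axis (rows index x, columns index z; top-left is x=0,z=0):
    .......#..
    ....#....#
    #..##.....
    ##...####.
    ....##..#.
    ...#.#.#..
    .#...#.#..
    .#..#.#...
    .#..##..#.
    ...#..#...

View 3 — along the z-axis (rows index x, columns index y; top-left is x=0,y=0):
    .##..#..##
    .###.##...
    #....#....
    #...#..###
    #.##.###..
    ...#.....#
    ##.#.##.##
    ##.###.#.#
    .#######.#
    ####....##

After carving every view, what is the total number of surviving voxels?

remaining voxels: 88

full grid |V| = 1000
carve view 1 (along x, YZ-mask fill 56/100): 560 voxels remain
carve view 2 (along y, XZ-mask fill 30/100): 161 voxels remain
carve view 3 (along z, XY-mask fill 53/100): 88 voxels remain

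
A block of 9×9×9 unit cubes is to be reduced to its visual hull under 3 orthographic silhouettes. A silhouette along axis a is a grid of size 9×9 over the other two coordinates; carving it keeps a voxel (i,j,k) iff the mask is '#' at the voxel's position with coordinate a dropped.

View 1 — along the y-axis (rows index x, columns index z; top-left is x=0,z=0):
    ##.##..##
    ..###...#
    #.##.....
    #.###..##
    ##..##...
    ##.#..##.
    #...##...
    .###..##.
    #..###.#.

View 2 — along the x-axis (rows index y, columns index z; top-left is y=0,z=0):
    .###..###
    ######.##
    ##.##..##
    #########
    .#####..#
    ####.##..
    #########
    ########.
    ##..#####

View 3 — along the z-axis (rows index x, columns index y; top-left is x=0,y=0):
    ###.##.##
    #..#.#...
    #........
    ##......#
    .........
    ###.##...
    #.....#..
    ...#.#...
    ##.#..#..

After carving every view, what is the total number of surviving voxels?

initial block: 9^3 = 729
step 1: project along y, AND mask (41/81) → |grid| = 369
step 2: project along x, AND mask (65/81) → |grid| = 300
step 3: project along z, AND mask (27/81) → |grid| = 105

voxel count = 105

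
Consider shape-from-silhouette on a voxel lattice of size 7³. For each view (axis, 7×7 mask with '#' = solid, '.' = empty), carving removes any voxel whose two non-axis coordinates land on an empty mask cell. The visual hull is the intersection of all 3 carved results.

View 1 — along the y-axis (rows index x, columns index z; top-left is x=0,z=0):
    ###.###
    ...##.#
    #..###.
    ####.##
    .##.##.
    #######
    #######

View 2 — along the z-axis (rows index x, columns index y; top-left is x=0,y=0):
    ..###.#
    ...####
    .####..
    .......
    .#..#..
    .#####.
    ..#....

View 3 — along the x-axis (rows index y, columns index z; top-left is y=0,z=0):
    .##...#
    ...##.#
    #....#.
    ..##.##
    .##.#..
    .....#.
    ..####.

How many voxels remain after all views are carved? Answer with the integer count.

full grid |V| = 343
carve view 1 (along y, XZ-mask fill 37/49): 259 voxels remain
carve view 2 (along z, XY-mask fill 20/49): 102 voxels remain
carve view 3 (along x, YZ-mask fill 20/49): 42 voxels remain

remaining voxels: 42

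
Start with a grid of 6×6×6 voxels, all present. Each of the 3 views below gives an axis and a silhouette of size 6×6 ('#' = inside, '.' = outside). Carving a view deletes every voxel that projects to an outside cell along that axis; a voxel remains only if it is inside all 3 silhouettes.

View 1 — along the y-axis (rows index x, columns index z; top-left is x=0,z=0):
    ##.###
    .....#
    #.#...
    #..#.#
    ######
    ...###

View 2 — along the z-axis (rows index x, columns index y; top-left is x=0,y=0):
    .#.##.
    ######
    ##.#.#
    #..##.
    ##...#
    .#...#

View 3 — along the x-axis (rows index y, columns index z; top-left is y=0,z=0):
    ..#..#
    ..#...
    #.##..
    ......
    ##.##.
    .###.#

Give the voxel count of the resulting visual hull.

full grid |V| = 216
carve view 1 (along y, XZ-mask fill 20/36): 120 voxels remain
carve view 2 (along z, XY-mask fill 21/36): 62 voxels remain
carve view 3 (along x, YZ-mask fill 14/36): 21 voxels remain

|visual hull| = 21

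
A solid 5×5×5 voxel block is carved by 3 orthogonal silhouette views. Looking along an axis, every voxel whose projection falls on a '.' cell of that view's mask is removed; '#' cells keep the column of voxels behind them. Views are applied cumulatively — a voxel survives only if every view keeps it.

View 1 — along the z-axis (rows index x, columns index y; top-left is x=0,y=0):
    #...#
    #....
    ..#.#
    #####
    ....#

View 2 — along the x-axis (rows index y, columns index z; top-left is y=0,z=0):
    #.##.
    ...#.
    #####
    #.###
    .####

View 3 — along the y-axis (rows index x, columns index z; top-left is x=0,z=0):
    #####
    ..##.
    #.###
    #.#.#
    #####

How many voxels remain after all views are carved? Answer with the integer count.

full grid |V| = 125
step 1: project along z, AND mask (11/25) → |grid| = 55
step 2: project along x, AND mask (17/25) → |grid| = 40
step 3: project along y, AND mask (19/25) → |grid| = 30

|visual hull| = 30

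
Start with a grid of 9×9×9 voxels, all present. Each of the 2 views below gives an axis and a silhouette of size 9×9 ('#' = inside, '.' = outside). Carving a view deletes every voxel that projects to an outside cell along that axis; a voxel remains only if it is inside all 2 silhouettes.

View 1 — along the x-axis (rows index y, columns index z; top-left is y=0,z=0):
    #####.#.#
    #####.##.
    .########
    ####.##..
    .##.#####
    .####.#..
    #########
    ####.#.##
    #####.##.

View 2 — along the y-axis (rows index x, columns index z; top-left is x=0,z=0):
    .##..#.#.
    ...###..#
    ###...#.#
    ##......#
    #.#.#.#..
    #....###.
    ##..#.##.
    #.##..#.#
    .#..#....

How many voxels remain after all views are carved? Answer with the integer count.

remaining voxels: 254

initial block: 9^3 = 729
V1 x: intersect with YZ mask (63 set) -- 567 left
V2 y: intersect with XZ mask (36 set) -- 254 left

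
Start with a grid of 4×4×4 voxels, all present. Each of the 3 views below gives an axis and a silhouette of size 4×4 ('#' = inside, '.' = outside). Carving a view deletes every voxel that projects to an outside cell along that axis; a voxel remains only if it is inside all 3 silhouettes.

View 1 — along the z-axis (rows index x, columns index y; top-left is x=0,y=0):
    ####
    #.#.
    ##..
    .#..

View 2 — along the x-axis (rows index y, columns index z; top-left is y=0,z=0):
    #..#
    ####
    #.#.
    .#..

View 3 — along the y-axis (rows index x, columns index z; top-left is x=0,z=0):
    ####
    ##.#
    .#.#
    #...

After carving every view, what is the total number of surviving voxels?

before carving: 64 voxels (4×4×4)
step 1: project along z, AND mask (9/16) → |grid| = 36
step 2: project along x, AND mask (9/16) → |grid| = 23
step 3: project along y, AND mask (10/16) → |grid| = 16

voxel count = 16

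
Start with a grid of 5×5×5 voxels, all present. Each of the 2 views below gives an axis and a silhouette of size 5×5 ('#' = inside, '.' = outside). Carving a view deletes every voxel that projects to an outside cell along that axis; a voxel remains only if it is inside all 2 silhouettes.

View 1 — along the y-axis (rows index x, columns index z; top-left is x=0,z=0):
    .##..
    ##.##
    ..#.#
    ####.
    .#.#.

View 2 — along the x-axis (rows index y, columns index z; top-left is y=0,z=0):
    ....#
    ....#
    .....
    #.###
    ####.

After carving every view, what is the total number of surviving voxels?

start: 5×5×5 = 125 voxels
carve view 1 (along y, XZ-mask fill 14/25): 70 voxels remain
carve view 2 (along x, YZ-mask fill 10/25): 26 voxels remain

voxel count = 26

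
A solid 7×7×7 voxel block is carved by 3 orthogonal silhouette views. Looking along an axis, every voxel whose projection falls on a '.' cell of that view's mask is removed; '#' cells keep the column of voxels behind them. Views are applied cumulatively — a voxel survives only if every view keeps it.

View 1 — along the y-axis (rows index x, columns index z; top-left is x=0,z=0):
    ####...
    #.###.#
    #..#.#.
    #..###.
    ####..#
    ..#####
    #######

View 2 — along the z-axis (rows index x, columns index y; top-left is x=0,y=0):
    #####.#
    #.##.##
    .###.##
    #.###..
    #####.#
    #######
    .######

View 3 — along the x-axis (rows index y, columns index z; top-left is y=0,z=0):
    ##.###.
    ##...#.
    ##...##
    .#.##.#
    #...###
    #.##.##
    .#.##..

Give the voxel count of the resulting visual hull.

102 voxels

before carving: 343 voxels (7×7×7)
step 1: project along y, AND mask (33/49) → |grid| = 231
step 2: project along z, AND mask (39/49) → |grid| = 187
step 3: project along x, AND mask (28/49) → |grid| = 102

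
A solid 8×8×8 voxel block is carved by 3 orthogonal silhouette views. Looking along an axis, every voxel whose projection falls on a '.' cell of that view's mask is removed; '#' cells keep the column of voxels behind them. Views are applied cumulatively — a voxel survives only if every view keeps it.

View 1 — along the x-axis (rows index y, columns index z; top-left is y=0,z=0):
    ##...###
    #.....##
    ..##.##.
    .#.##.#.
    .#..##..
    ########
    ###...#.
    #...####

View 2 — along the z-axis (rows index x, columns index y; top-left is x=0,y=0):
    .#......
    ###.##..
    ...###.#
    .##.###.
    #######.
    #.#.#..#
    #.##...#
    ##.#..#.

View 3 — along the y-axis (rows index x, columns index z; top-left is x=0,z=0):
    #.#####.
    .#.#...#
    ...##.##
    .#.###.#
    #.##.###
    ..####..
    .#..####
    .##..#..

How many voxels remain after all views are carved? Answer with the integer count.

start: 8×8×8 = 512 voxels
after view 1 [x-axis, 36 of 64 cells solid] → remaining = 288
after view 2 [z-axis, 34 of 64 cells solid] → remaining = 150
after view 3 [y-axis, 36 of 64 cells solid] → remaining = 82

voxel count = 82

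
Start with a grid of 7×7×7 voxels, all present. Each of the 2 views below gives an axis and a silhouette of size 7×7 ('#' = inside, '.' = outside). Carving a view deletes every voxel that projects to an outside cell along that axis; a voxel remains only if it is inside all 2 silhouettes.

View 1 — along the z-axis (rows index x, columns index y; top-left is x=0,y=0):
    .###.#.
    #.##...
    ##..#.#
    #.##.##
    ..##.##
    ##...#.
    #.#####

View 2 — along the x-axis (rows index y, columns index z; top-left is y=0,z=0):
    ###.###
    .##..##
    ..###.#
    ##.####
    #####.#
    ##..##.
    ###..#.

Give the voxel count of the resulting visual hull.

before carving: 343 voxels (7×7×7)
after view 1 [z-axis, 29 of 49 cells solid] → remaining = 203
after view 2 [x-axis, 34 of 49 cells solid] → remaining = 140

remaining voxels: 140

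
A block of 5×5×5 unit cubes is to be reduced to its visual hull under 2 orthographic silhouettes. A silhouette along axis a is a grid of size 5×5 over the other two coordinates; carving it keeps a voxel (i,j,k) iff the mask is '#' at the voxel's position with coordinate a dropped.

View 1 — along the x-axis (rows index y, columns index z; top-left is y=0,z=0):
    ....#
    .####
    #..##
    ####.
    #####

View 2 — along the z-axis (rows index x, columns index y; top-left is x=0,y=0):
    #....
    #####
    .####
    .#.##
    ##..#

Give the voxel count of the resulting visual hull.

before carving: 125 voxels (5×5×5)
step 1: project along x, AND mask (17/25) → |grid| = 85
step 2: project along z, AND mask (16/25) → |grid| = 57

voxel count = 57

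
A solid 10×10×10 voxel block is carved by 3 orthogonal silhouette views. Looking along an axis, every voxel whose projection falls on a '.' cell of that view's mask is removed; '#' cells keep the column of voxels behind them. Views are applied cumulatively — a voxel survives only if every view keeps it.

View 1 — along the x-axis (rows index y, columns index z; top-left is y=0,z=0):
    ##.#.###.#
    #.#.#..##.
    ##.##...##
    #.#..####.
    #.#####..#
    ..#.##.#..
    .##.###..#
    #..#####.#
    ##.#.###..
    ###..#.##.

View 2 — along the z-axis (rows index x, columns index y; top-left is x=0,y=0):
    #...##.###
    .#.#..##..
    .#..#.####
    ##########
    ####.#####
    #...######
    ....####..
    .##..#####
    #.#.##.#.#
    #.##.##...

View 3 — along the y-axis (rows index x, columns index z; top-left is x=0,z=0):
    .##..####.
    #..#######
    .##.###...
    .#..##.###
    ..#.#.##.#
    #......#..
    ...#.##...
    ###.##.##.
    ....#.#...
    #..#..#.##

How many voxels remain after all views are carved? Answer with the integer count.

|visual hull| = 193

before carving: 1000 voxels (10×10×10)
  1. axis=0 (YZ plane), |mask|=60  ⇒  voxels=600
  2. axis=2 (XY plane), |mask|=64  ⇒  voxels=384
  3. axis=1 (XZ plane), |mask|=49  ⇒  voxels=193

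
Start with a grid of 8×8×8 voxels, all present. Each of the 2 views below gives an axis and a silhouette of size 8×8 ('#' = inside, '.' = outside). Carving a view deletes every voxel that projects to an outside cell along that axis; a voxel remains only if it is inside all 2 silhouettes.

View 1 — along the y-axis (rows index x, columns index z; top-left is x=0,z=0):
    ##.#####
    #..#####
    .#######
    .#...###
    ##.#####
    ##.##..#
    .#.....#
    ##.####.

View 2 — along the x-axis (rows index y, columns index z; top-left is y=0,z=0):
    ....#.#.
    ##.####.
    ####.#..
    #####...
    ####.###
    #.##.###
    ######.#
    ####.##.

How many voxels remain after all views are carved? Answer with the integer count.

236 voxels

start: 8×8×8 = 512 voxels
  1. axis=1 (XZ plane), |mask|=44  ⇒  voxels=352
  2. axis=0 (YZ plane), |mask|=44  ⇒  voxels=236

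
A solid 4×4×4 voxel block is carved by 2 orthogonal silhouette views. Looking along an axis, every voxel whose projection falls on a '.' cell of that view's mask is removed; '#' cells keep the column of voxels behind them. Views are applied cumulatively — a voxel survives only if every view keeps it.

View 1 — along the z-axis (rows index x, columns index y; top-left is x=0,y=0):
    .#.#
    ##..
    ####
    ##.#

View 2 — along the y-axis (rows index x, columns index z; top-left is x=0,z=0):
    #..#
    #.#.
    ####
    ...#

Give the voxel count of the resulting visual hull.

remaining voxels: 27

full grid |V| = 64
V1 z: intersect with XY mask (11 set) -- 44 left
V2 y: intersect with XZ mask (9 set) -- 27 left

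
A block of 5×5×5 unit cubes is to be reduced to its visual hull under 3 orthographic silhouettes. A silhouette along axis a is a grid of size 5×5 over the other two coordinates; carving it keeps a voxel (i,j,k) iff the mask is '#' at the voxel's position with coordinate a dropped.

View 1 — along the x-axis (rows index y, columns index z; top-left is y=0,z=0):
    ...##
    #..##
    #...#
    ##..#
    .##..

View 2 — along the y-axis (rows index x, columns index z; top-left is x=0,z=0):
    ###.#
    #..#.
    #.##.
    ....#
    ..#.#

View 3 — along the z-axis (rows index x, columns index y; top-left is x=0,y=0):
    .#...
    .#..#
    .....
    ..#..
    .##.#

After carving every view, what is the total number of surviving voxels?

8 voxels

before carving: 125 voxels (5×5×5)
[1] x-view keeps 12 columns → grid now 60
[2] y-view keeps 12 columns → grid now 30
[3] z-view keeps 7 columns → grid now 8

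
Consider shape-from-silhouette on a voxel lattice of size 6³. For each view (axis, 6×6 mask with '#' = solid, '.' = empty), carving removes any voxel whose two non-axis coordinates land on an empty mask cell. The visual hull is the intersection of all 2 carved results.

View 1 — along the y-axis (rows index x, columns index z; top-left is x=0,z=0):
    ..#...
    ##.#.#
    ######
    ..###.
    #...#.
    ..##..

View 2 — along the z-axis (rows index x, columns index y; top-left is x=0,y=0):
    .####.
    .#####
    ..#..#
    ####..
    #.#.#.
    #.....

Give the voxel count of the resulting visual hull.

56 voxels

initial block: 6^3 = 216
  1. axis=1 (XZ plane), |mask|=18  ⇒  voxels=108
  2. axis=2 (XY plane), |mask|=19  ⇒  voxels=56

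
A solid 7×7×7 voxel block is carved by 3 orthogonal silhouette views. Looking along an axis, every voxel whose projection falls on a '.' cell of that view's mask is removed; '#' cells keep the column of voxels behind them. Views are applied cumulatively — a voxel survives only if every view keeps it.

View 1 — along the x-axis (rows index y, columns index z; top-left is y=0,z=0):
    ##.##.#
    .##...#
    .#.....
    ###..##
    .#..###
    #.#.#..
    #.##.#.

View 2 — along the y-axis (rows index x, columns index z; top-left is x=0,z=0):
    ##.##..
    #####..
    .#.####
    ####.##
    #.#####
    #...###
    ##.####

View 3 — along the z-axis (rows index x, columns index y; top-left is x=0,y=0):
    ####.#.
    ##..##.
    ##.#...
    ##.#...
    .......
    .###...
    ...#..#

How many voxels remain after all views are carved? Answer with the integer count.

before carving: 343 voxels (7×7×7)
after view 1 [x-axis, 25 of 49 cells solid] → remaining = 175
after view 2 [y-axis, 36 of 49 cells solid] → remaining = 126
after view 3 [z-axis, 20 of 49 cells solid] → remaining = 53

remaining voxels: 53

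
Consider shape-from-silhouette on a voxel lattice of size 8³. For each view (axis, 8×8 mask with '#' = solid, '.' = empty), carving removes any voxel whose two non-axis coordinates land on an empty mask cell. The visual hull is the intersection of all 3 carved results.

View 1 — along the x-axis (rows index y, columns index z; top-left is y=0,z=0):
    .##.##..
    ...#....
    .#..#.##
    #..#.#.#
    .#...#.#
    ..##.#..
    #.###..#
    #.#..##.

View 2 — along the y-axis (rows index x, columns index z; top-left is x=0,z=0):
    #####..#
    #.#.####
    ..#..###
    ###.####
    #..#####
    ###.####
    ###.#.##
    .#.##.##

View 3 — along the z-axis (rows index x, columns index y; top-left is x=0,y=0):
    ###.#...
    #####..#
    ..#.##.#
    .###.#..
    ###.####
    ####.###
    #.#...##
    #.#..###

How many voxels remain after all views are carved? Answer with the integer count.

105 voxels

full grid |V| = 512
V1 x: intersect with YZ mask (28 set) -- 224 left
V2 y: intersect with XZ mask (47 set) -- 161 left
V3 z: intersect with XY mask (41 set) -- 105 left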